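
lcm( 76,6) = 228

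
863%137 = 41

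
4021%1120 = 661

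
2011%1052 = 959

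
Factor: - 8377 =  -8377^1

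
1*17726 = 17726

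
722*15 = 10830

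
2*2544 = 5088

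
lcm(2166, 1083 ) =2166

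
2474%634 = 572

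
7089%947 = 460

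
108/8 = 13 + 1/2 =13.50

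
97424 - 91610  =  5814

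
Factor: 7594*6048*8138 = 373766230656 = 2^7 * 3^3*7^1*13^1*313^1*3797^1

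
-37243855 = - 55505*671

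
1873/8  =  234+1/8 = 234.12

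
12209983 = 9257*1319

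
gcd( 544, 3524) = 4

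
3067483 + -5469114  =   -2401631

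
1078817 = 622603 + 456214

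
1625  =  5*325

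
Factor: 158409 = 3^3 * 5867^1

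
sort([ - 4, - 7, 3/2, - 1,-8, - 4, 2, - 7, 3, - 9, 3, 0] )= [ - 9, - 8, - 7, - 7, - 4, - 4, -1, 0,3/2, 2,3, 3 ] 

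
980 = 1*980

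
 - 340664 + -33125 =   -  373789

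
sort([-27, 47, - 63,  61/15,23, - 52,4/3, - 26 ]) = [  -  63, - 52, - 27,-26,  4/3,61/15,23, 47 ] 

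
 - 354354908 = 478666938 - 833021846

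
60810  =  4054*15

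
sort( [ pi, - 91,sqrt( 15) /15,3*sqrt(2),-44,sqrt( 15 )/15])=[ - 91, -44,sqrt( 15 ) /15,sqrt( 15) /15,pi,3*sqrt ( 2)]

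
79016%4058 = 1914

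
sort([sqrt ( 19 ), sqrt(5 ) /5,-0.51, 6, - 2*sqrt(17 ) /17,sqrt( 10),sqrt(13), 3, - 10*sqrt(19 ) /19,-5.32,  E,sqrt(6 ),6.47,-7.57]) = [ - 7.57,-5.32, - 10*sqrt( 19)/19, - 0.51, - 2 *sqrt( 17 ) /17, sqrt(5)/5, sqrt(6 ), E, 3,  sqrt(10 ),  sqrt(13),sqrt(19 ),6,6.47 ]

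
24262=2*12131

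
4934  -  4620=314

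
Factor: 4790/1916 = 5/2 = 2^ ( -1) * 5^1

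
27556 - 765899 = - 738343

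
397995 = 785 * 507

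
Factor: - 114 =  - 2^1* 3^1*19^1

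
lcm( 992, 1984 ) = 1984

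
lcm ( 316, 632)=632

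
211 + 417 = 628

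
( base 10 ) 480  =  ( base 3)122210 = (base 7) 1254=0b111100000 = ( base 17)1b4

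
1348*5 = 6740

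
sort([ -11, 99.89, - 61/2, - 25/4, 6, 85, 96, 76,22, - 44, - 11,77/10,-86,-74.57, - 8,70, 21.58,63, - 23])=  [ - 86, - 74.57, - 44,  -  61/2,  -  23, - 11, - 11,-8 , - 25/4,6 , 77/10, 21.58 , 22, 63, 70, 76 , 85,96,99.89]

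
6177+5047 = 11224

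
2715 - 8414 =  - 5699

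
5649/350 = 16 + 7/50=16.14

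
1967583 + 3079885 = 5047468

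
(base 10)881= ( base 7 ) 2366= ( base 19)287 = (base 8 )1561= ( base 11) 731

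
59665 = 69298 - 9633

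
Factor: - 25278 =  - 2^1* 3^1*11^1 * 383^1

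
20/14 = 10/7 = 1.43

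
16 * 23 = 368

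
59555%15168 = 14051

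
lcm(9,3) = 9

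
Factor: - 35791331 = - 35791331^1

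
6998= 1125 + 5873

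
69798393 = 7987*8739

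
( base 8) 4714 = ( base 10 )2508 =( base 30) 2NI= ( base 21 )5E9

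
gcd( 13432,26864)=13432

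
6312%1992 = 336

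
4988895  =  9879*505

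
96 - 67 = 29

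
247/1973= 247/1973= 0.13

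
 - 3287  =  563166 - 566453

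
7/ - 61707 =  - 7/61707 = - 0.00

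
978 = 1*978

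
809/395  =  809/395 = 2.05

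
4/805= 4/805 = 0.00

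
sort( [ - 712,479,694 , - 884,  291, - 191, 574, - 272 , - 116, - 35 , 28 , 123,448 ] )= [ - 884, - 712  ,-272, - 191,-116,- 35, 28,123,291,448, 479, 574, 694]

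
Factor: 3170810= 2^1*5^1*109^1*2909^1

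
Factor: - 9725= - 5^2*389^1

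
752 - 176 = 576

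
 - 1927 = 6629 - 8556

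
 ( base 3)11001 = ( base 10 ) 109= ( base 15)74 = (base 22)4l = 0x6D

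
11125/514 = 11125/514 = 21.64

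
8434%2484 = 982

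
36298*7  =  254086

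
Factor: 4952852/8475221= 170788/292249 = 2^2*42697^1*292249^(-1) 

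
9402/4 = 2350 + 1/2 = 2350.50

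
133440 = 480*278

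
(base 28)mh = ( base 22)16h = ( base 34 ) IL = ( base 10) 633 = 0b1001111001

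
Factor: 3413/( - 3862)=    - 2^ ( - 1)*1931^ (-1) * 3413^1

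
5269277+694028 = 5963305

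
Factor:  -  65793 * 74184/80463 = -1626929304/26821 = - 2^3 * 3^1 * 7^1*11^1*13^1*241^1*281^1*26821^( - 1)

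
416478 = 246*1693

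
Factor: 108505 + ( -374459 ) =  - 265954 = - 2^1*13^1*53^1*193^1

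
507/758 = 507/758=0.67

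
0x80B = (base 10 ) 2059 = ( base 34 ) 1qj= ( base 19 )5d7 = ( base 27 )2M7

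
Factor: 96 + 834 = 930 = 2^1*3^1*5^1 * 31^1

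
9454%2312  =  206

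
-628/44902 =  - 2/143 =-0.01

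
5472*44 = 240768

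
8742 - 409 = 8333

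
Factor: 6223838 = 2^1*83^1 * 37493^1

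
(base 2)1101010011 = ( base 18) 2B5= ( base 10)851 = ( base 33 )pq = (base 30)sb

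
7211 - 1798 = 5413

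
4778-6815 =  - 2037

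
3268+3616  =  6884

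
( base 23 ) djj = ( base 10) 7333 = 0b1110010100101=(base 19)115i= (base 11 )5567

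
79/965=79/965=0.08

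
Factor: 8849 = 8849^1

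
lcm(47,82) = 3854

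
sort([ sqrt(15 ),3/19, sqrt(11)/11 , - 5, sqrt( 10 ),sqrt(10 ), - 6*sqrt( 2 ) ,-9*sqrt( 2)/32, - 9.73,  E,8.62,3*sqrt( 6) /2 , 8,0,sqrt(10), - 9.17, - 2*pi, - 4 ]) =[ - 9.73, - 9.17, - 6 * sqrt(2), - 2*pi, - 5, - 4, - 9*sqrt( 2)/32, 0,  3/19, sqrt(11) /11,E, sqrt(10), sqrt( 10), sqrt(10), 3*sqrt( 6)/2, sqrt( 15),8, 8.62]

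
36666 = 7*5238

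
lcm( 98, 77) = 1078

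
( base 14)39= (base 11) 47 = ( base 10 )51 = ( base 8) 63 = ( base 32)1j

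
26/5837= 2/449 = 0.00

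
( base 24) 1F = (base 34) 15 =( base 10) 39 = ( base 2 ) 100111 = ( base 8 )47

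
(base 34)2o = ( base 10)92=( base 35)2M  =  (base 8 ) 134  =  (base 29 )35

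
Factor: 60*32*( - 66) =- 2^8 * 3^2*5^1 * 11^1=- 126720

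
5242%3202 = 2040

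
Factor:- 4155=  - 3^1*5^1*277^1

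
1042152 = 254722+787430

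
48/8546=24/4273 = 0.01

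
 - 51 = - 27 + -24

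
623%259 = 105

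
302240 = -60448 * (  -  5 )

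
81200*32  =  2598400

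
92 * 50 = 4600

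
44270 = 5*8854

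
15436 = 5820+9616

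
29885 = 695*43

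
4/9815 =4/9815 = 0.00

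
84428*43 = 3630404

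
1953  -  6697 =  - 4744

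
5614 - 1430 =4184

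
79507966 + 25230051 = 104738017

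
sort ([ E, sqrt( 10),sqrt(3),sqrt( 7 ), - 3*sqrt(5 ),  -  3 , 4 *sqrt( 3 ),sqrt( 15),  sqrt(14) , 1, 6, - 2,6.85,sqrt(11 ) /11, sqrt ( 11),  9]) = [ - 3*sqrt(5 ),-3, - 2, sqrt( 11 ) /11,1,sqrt( 3 ),sqrt ( 7),  E,sqrt(10 ),sqrt( 11), sqrt( 14 ),sqrt( 15 ),  6, 6.85,4*sqrt ( 3 ),9]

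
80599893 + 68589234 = 149189127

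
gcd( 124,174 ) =2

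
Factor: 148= 2^2 * 37^1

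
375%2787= 375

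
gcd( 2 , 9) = 1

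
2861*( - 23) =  - 65803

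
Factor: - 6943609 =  - 1951^1*3559^1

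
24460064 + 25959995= 50420059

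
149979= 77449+72530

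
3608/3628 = 902/907 = 0.99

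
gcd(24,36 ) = 12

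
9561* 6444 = 61611084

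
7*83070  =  581490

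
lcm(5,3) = 15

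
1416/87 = 472/29 = 16.28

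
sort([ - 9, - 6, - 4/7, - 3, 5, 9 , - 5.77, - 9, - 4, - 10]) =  [ - 10, - 9,-9,-6, - 5.77,-4, - 3, - 4/7,  5, 9]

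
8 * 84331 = 674648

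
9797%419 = 160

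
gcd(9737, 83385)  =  1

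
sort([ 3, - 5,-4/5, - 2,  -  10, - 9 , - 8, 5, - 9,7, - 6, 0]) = [  -  10,-9,- 9, - 8, - 6, - 5, - 2 , - 4/5,0,3, 5, 7]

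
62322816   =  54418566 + 7904250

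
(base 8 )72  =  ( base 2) 111010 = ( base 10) 58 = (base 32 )1Q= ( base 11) 53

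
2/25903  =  2/25903 = 0.00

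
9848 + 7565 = 17413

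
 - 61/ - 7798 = 61/7798 = 0.01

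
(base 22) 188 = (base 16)29c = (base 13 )3c5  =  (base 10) 668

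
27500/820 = 1375/41  =  33.54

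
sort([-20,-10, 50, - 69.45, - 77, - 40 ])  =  [ - 77, - 69.45, - 40, -20 ,- 10,50 ] 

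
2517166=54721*46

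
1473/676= 1473/676 = 2.18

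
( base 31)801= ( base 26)B9J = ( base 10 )7689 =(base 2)1111000001001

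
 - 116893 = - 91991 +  - 24902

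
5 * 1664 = 8320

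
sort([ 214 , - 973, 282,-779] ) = [ - 973, - 779, 214,  282 ] 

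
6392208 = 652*9804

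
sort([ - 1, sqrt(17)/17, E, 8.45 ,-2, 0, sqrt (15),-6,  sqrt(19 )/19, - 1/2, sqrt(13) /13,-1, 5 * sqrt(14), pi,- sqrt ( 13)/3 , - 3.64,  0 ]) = [  -  6, - 3.64, - 2, - sqrt(13)/3,-1 ,-1, - 1/2, 0, 0, sqrt( 19)/19, sqrt( 17) /17 , sqrt( 13) /13,E, pi,sqrt( 15) , 8.45, 5*sqrt ( 14)]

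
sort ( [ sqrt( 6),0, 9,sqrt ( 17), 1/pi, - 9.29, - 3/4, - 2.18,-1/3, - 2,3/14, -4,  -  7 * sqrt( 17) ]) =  [ - 7*sqrt( 17), - 9.29, - 4, - 2.18, - 2, - 3/4, - 1/3, 0, 3/14, 1/pi, sqrt( 6 ), sqrt(17) , 9 ] 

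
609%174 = 87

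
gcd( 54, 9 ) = 9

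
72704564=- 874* ( - 83186)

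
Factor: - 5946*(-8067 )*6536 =2^4*3^2*19^1*43^1*991^1 * 2689^1 = 313508272752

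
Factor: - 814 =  -2^1*11^1*37^1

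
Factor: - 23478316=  - 2^2*5869579^1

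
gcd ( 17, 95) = 1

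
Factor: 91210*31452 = 2868736920 = 2^3*3^1*5^1*7^1*1303^1 * 2621^1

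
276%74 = 54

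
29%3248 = 29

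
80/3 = 26 + 2/3=26.67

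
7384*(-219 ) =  - 1617096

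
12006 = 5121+6885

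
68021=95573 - 27552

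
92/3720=23/930 = 0.02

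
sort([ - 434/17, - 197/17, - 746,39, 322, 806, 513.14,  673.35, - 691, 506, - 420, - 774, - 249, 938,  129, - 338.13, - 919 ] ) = [  -  919 ,- 774, - 746, - 691, - 420, - 338.13, - 249, - 434/17, - 197/17,  39,129,322 , 506, 513.14,673.35,806, 938 ]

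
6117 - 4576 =1541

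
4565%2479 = 2086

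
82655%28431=25793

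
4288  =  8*536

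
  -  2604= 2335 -4939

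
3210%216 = 186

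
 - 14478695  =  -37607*385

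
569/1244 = 569/1244 = 0.46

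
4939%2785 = 2154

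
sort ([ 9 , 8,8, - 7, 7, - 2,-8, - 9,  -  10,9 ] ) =[ - 10, - 9, - 8 , - 7, - 2,7,8,8 , 9, 9 ]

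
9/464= 9/464= 0.02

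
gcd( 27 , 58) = 1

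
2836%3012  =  2836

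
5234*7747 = 40547798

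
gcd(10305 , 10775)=5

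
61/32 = 1  +  29/32=1.91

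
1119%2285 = 1119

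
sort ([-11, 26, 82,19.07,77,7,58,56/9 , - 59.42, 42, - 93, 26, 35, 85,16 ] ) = [ - 93, - 59.42, - 11,56/9, 7, 16, 19.07, 26,26,35,42 , 58,77,82,85 ]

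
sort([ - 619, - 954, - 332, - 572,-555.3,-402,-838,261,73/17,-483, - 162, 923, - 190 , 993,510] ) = [ - 954,-838, - 619, - 572, - 555.3 , - 483, - 402,- 332,-190, - 162,73/17,261,510, 923, 993]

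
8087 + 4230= 12317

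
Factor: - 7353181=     -  11^1 *668471^1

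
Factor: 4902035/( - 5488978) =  - 2^(- 1 )*5^1*11^(-1 ) * 17^1*101^1*571^1*249499^ ( - 1 )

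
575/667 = 25/29 = 0.86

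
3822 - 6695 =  - 2873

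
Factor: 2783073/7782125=3^1*5^( - 3)*13^(-1 )*83^1 * 4789^ (  -  1)*11177^1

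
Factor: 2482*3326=2^2*17^1*73^1*1663^1  =  8255132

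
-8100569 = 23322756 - 31423325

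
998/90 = 499/45 = 11.09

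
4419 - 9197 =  - 4778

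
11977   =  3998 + 7979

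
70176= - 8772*( - 8) 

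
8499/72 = 2833/24 =118.04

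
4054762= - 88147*( - 46)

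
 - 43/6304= - 1 + 6261/6304 = - 0.01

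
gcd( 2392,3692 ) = 52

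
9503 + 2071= 11574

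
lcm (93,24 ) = 744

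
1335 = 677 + 658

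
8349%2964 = 2421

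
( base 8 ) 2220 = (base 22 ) 292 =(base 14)5D6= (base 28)1dk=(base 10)1168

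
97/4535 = 97/4535 = 0.02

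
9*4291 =38619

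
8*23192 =185536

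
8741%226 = 153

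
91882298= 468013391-376131093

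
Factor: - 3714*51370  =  -2^2*3^1*5^1*11^1 * 467^1*619^1 = - 190788180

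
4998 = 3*1666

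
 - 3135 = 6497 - 9632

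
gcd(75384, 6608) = 8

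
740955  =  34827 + 706128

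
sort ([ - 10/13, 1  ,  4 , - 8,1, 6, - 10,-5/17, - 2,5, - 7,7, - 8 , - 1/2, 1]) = [ - 10, - 8, - 8, - 7, - 2,-10/13, - 1/2, - 5/17,1,1,1, 4,  5 , 6,7] 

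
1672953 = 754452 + 918501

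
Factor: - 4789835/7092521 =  - 5^1* 17^1 * 31^( - 1 )*37^1*109^ ( - 1 )*1523^1*2099^( - 1 )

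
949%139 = 115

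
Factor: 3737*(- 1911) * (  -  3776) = 2^6*3^1*7^2 *13^1 * 37^1*59^1*101^1=26965952832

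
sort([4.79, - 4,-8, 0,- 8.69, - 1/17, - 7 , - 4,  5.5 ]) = [ - 8.69, - 8, - 7, - 4,-4, - 1/17, 0, 4.79, 5.5 ] 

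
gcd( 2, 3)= 1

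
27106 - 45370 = -18264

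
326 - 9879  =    -  9553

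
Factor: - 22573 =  - 22573^1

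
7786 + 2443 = 10229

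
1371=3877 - 2506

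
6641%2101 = 338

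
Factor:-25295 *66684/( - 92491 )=1686771780/92491 = 2^2 *3^1*5^1 * 7^( - 1)*73^( - 1) * 181^( - 1 ) *5059^1*5557^1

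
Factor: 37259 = 19^1*37^1 * 53^1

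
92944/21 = 4425 + 19/21 = 4425.90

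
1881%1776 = 105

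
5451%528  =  171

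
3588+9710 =13298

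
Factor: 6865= 5^1*1373^1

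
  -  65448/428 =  - 153 + 9/107 = -152.92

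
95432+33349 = 128781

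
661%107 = 19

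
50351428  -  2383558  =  47967870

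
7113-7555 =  -442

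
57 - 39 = 18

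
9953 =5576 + 4377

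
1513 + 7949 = 9462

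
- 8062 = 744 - 8806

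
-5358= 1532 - 6890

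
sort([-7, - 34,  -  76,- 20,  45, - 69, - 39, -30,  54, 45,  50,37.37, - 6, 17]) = [ - 76, - 69, - 39,-34, - 30, - 20,-7, - 6,17, 37.37, 45, 45,50, 54 ]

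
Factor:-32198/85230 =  - 17/45 = -3^(-2 )*5^(-1) * 17^1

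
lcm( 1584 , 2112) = 6336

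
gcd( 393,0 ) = 393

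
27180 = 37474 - 10294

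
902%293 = 23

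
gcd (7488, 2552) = 8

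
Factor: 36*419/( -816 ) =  - 2^( - 2 )*3^1*17^( - 1)*419^1 = - 1257/68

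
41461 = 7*5923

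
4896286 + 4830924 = 9727210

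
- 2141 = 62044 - 64185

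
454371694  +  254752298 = 709123992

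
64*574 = 36736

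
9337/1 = 9337= 9337.00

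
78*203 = 15834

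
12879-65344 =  - 52465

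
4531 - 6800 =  - 2269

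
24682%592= 410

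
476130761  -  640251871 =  - 164121110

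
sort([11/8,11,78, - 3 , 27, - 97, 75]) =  [ - 97, - 3, 11/8, 11, 27, 75, 78 ]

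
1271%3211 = 1271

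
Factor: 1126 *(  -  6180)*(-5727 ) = 39852360360 = 2^3*3^2*5^1*23^1*83^1 *103^1*563^1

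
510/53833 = 510/53833=0.01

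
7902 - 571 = 7331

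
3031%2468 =563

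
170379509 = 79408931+90970578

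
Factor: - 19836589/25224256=-2^ (  -  6)*19^2 * 54949^1 *394129^(- 1 ) 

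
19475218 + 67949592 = 87424810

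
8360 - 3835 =4525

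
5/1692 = 5/1692 = 0.00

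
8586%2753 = 327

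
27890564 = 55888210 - 27997646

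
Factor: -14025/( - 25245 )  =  3^( - 2 ) * 5^1 = 5/9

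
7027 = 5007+2020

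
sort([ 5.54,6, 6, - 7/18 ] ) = [ - 7/18,5.54,6, 6]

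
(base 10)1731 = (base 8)3303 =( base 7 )5022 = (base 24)303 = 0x6C3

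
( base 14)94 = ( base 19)6g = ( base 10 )130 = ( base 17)7B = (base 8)202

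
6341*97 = 615077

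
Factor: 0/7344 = 0 = 0^1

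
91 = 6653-6562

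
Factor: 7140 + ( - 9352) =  - 2212 = -2^2*7^1*79^1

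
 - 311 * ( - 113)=35143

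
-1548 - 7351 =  - 8899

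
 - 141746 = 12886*(-11 ) 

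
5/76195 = 1/15239 = 0.00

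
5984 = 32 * 187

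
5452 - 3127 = 2325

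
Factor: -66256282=  -  2^1*743^1*44587^1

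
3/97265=3/97265 =0.00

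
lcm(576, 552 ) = 13248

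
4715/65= 943/13 = 72.54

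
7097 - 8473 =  - 1376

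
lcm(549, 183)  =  549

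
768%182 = 40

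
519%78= 51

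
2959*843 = 2494437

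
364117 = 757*481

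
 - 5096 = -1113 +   -  3983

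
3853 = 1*3853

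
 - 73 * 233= - 17009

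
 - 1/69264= - 1/69264  =  - 0.00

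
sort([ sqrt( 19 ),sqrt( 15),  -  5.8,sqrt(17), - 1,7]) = [ - 5.8, - 1,sqrt(15),sqrt ( 17),  sqrt(19),7]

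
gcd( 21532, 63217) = 7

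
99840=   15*6656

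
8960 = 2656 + 6304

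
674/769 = 674/769 = 0.88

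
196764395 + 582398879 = 779163274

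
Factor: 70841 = 70841^1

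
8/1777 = 8/1777= 0.00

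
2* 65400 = 130800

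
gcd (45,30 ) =15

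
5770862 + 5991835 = 11762697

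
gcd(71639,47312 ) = 1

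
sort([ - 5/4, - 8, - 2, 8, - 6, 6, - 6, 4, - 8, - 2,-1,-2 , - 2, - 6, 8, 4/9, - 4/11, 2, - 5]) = [ - 8, - 8, - 6, - 6,-6, - 5, - 2, - 2, - 2, - 2, - 5/4, -1, - 4/11, 4/9, 2, 4, 6, 8, 8]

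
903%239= 186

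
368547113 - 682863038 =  - 314315925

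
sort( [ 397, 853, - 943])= [ - 943,397,853]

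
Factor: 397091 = 479^1 * 829^1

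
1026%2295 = 1026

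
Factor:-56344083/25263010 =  - 2^(  -  1 )*3^1*5^( - 1)*2526301^( - 1)*18781361^1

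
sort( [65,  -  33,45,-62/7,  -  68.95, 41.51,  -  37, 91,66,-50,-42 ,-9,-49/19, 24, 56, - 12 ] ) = [-68.95, - 50, - 42,-37,- 33, - 12, - 9, - 62/7,-49/19,24, 41.51,45, 56, 65, 66, 91] 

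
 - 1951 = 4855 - 6806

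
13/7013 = 13/7013 = 0.00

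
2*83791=167582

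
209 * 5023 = 1049807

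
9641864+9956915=19598779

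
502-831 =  - 329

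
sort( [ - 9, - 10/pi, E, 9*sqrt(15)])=[ - 9, - 10/pi, E,  9 * sqrt(15)]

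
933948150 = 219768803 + 714179347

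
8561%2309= 1634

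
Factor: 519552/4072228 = 2^5*3^2*11^1 * 41^1*1018057^( - 1 )= 129888/1018057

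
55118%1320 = 998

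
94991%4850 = 2841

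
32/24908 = 8/6227 = 0.00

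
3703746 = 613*6042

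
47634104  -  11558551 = 36075553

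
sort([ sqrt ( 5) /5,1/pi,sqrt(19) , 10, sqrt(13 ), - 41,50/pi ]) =[-41,1/pi , sqrt( 5) /5,sqrt( 13),  sqrt(19),  10 , 50/pi] 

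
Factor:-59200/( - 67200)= 37/42 = 2^( - 1) * 3^(  -  1 )*  7^( - 1 )*37^1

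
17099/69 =247 + 56/69=247.81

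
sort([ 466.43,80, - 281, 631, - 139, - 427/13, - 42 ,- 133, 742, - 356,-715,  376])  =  [ - 715, - 356, - 281,  -  139 ,  -  133,-42,  -  427/13, 80 , 376, 466.43,631,742]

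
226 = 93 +133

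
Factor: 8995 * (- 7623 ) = -68568885 = -3^2*5^1*7^2*11^2 * 257^1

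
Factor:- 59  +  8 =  - 3^1*17^1=- 51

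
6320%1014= 236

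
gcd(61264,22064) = 112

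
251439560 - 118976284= 132463276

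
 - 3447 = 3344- 6791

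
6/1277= 6/1277 = 0.00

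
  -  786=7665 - 8451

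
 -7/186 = - 1+179/186 = - 0.04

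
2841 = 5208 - 2367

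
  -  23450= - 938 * 25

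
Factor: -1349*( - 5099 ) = 6878551  =  19^1*71^1*5099^1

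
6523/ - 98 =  - 6523/98= - 66.56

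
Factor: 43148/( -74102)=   -46/79 = - 2^1*23^1*79^ ( - 1) 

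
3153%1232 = 689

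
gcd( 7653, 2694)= 3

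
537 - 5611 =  - 5074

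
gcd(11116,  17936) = 4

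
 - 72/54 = -4/3 = - 1.33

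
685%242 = 201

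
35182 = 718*49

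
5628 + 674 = 6302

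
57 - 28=29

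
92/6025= 92/6025 = 0.02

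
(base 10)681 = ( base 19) 1gg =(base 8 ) 1251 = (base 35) JG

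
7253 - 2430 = 4823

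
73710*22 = 1621620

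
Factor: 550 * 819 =450450= 2^1*3^2*5^2 * 7^1 * 11^1*13^1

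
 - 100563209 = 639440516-740003725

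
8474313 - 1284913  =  7189400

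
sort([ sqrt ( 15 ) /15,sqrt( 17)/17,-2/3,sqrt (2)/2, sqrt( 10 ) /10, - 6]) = [ - 6,-2/3,sqrt( 17)/17,sqrt( 15 )/15,sqrt(10) /10,sqrt( 2 ) /2]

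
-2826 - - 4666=1840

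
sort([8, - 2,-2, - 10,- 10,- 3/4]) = [ - 10,-10, - 2, - 2, - 3/4, 8]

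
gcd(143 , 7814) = 1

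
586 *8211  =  4811646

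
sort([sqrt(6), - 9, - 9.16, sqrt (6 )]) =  [-9.16, - 9, sqrt(6),sqrt(  6)]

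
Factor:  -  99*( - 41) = 3^2*11^1*41^1 = 4059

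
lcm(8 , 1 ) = 8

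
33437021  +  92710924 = 126147945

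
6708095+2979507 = 9687602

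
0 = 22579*0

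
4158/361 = 4158/361  =  11.52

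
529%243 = 43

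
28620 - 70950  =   - 42330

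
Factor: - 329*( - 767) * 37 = 7^1*13^1*37^1*47^1*59^1  =  9336691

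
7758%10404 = 7758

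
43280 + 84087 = 127367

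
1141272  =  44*25938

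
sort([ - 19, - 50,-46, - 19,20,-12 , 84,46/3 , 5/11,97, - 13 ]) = [-50, - 46,-19,-19 , - 13 , - 12, 5/11,  46/3, 20,  84, 97 ]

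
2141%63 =62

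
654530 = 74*8845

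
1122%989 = 133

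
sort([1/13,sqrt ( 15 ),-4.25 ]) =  [ - 4.25,1/13, sqrt( 15 ) ]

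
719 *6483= 4661277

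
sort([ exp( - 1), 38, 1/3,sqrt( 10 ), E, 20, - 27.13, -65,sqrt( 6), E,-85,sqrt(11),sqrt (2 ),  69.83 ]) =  [-85,  -  65 , - 27.13,1/3,exp( - 1),sqrt(2), sqrt( 6 ), E,  E, sqrt(10),sqrt (11 ),20 , 38, 69.83]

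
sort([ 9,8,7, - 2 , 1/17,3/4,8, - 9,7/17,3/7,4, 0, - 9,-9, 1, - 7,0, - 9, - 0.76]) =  [-9, - 9,-9,-9, - 7,- 2, - 0.76,0  ,  0, 1/17, 7/17,  3/7,3/4,1, 4, 7, 8,8,9]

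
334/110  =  3 + 2/55  =  3.04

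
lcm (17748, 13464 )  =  390456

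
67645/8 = 8455+5/8 = 8455.62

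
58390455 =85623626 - 27233171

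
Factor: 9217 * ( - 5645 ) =-52029965 = - 5^1*13^1 * 709^1*1129^1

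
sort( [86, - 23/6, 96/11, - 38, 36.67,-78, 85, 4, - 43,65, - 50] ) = [  -  78,  -  50, - 43,-38, - 23/6, 4,96/11, 36.67, 65,85, 86]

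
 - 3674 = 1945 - 5619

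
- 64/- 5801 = 64/5801  =  0.01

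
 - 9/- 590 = 9/590 = 0.02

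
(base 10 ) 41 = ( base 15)2b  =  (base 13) 32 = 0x29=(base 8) 51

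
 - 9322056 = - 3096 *3011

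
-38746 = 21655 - 60401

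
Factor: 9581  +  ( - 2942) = 3^1*2213^1 = 6639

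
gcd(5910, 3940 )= 1970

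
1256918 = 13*96686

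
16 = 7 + 9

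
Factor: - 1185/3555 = -1/3  =  -3^(  -  1)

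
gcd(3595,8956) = 1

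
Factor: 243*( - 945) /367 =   -  229635/367 = - 3^8*5^1*7^1 * 367^( -1)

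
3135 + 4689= 7824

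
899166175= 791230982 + 107935193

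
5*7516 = 37580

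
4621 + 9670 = 14291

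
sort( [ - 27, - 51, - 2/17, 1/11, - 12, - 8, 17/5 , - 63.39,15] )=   [-63.39, - 51, - 27 ,  -  12, - 8 , - 2/17, 1/11, 17/5, 15] 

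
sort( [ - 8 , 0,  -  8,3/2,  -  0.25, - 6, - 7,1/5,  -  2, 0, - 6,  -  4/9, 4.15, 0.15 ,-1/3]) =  [ - 8, -8, - 7, -6, -6, - 2,  -  4/9 ,  -  1/3,  -  0.25, 0,0,0.15, 1/5, 3/2,4.15 ]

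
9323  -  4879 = 4444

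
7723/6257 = 1 + 1466/6257 = 1.23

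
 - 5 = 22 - 27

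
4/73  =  4/73 =0.05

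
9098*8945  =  81381610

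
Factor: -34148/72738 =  - 2^1*3^( - 4 ) * 449^(-1)*8537^1 = - 17074/36369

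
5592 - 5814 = - 222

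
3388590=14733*230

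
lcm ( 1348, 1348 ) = 1348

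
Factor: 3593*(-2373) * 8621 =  - 73504275369 = - 3^1*7^1*37^1*113^1*233^1 * 3593^1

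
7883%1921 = 199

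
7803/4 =1950 +3/4   =  1950.75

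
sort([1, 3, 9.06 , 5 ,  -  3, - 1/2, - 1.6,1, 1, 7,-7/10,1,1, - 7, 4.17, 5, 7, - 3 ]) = [-7, - 3 ,- 3,- 1.6,  -  7/10, - 1/2, 1, 1,1,1,1, 3,4.17 , 5, 5,7, 7,9.06 ]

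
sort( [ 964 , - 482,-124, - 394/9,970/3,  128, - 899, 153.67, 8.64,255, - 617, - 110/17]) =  [ - 899, - 617, - 482, - 124, - 394/9, - 110/17 , 8.64, 128, 153.67,  255,  970/3,964 ]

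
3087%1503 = 81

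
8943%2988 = 2967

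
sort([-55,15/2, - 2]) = [ - 55, - 2,15/2] 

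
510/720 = 17/24 = 0.71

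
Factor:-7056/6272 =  - 9/8 = - 2^( - 3 ) * 3^2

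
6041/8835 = 6041/8835 = 0.68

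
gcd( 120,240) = 120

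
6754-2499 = 4255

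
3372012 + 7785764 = 11157776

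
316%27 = 19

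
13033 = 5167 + 7866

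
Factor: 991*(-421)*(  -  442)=184407262 = 2^1*13^1*17^1*421^1*991^1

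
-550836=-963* 572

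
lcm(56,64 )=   448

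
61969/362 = 171 + 67/362 = 171.19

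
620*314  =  194680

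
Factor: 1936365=3^1*5^1*167^1*773^1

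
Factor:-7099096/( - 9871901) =2^3 * 13^(-1) * 759377^( - 1 )*887387^1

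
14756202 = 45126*327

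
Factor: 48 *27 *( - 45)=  - 58320 = - 2^4 * 3^6*5^1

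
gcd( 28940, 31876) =4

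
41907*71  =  2975397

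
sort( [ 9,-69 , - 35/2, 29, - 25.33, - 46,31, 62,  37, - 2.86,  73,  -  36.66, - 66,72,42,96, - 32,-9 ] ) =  [-69, - 66, - 46, - 36.66, - 32, - 25.33, - 35/2, - 9, - 2.86,9 , 29, 31, 37,42,62,72, 73,96 ]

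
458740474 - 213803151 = 244937323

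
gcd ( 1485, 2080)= 5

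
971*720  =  699120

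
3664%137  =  102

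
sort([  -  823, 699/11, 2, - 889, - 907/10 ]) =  [ - 889, -823, - 907/10,2, 699/11] 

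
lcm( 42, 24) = 168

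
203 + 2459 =2662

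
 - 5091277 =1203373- 6294650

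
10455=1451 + 9004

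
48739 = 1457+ 47282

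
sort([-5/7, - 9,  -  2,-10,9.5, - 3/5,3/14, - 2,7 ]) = [ - 10, - 9, - 2, - 2, - 5/7, - 3/5,  3/14,7, 9.5 ]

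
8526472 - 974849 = 7551623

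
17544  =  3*5848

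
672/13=672/13 = 51.69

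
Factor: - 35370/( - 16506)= 15/7=3^1 *5^1*7^ ( - 1)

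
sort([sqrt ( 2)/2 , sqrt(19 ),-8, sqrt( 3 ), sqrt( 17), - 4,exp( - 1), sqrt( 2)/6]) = [ - 8, - 4,sqrt(2 )/6 , exp( - 1 ) , sqrt( 2)/2,sqrt (3 ),sqrt ( 17 ), sqrt(19)]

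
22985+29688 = 52673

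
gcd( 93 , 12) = 3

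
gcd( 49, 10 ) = 1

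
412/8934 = 206/4467 = 0.05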